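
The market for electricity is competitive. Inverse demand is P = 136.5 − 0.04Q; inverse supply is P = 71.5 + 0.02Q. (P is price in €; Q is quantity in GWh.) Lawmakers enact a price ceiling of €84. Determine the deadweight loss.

€6302.08

Competitive equilibrium: 136.5 − 0.04Q = 71.5 + 0.02Q → Q* = 1083.3333, P* = 93.1667.
At the ceiling P = 84, quantity supplied = (84 − 71.5)/0.02 = 625.
Willingness to pay at Q' = 625: 136.5 − 0.04·625 = 111.5.
ΔQ = 1083.3333 − 625 = 458.3333; wedge = 111.5 − 84 = 27.5.
The triangle = ½ × 458.3333 × 27.5 = €6302.08.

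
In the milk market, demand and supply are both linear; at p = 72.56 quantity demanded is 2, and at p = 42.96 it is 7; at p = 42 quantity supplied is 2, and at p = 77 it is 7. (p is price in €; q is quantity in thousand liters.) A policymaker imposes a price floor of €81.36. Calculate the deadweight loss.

Demand slope = (42.96 − 72.56)/(7 − 2) = −5.92, so p = 84.4 − 5.92q.
Supply slope = (77 − 42)/(7 − 2) = 7, so p = 28 + 7q.
Competitive equilibrium: 84.4 − 5.92q = 28 + 7q → q* = 4.3653, p* = 58.5573.
At the floor p = 81.36, quantity demanded = (84.4 − 81.36)/5.92 = 0.5135.
Sellers' marginal cost at q' = 0.5135: 28 + 7·0.5135 = 31.5945.
Δq = 4.3653 − 0.5135 = 3.8518; wedge = 81.36 − 31.5945 = 49.7655.
Welfare loss = ½ × 3.8518 × 49.7655 = €95.84 thousand.

€95.84 thousand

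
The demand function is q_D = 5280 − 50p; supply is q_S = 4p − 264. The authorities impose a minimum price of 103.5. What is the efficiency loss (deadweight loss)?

In inverse form: demand p = 105.6 − 0.02q, supply p = 66 + 0.25q.
Competitive equilibrium: 105.6 − 0.02q = 66 + 0.25q → q* = 146.6667, p* = 102.6667.
At the floor p = 103.5, quantity demanded = (105.6 − 103.5)/0.02 = 105.
Sellers' marginal cost at q' = 105: 66 + 0.25·105 = 92.25.
Δq = 146.6667 − 105 = 41.6667; wedge = 103.5 − 92.25 = 11.25.
The triangle = ½ × 41.6667 × 11.25 = 234.375.

234.375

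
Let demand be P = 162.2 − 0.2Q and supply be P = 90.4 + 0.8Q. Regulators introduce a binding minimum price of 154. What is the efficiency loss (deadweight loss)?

Competitive equilibrium: 162.2 − 0.2Q = 90.4 + 0.8Q → Q* = 71.8, P* = 147.84.
At the floor P = 154, quantity demanded = (162.2 − 154)/0.2 = 41.
Sellers' marginal cost at Q' = 41: 90.4 + 0.8·41 = 123.2.
ΔQ = 71.8 − 41 = 30.8; wedge = 154 − 123.2 = 30.8.
Deadweight loss = ½ × 30.8 × 30.8 = 474.32.

474.32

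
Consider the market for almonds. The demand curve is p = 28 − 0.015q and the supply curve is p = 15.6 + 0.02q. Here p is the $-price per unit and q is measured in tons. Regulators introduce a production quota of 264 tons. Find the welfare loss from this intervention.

Competitive equilibrium: 28 − 0.015q = 15.6 + 0.02q → q* = 354.2857, p* = 22.6857.
At q = 264: demand price = 28 − 0.015·264 = 24.04; supply price = 15.6 + 0.02·264 = 20.88.
Δq = 354.2857 − 264 = 90.2857; wedge = 24.04 − 20.88 = 3.16.
The triangle = ½ × 90.2857 × 3.16 = $142.65.

$142.65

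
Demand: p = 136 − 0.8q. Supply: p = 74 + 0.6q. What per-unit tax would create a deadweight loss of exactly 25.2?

Competitive equilibrium: 136 − 0.8q = 74 + 0.6q → q* = 44.2857, p* = 100.5714.
A tax t gives Δq = t/1.4 and wedge t, so DWL = t²/2.8.
t²/2.8 = 25.2 → t² = 70.56 → t = 8.4.

8.4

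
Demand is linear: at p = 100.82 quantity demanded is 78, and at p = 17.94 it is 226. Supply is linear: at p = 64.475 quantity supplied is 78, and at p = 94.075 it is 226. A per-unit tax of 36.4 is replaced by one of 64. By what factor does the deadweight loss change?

Demand slope = (17.94 − 100.82)/(226 − 78) = −0.56, so p = 144.5 − 0.56q.
Supply slope = (94.075 − 64.475)/(226 − 78) = 0.2, so p = 48.875 + 0.2q.
Competitive equilibrium: 144.5 − 0.56q = 48.875 + 0.2q → q* = 125.8224, p* = 74.0395.
For a per-unit tax t: Δq = t/0.76, so DWL = ½·t·(t/0.76) = t²/1.52.
At t = 36.4: DWL = 871.684. At t = 64: DWL = 2694.737.
Ratio = (64/36.4)² = 3.091.

3.091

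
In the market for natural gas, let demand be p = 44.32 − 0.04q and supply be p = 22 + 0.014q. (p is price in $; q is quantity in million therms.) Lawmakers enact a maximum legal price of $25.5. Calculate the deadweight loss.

$720.30 million

Competitive equilibrium: 44.32 − 0.04q = 22 + 0.014q → q* = 413.3333, p* = 27.7867.
At the ceiling p = 25.5, quantity supplied = (25.5 − 22)/0.014 = 250.
Willingness to pay at q' = 250: 44.32 − 0.04·250 = 34.32.
Δq = 413.3333 − 250 = 163.3333; wedge = 34.32 − 25.5 = 8.82.
DWL = ½ × 163.3333 × 8.82 = $720.30 million.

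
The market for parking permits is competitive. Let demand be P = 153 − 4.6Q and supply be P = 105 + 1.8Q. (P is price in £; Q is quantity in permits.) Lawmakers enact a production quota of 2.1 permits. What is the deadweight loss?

Competitive equilibrium: 153 − 4.6Q = 105 + 1.8Q → Q* = 7.5, P* = 118.5.
At Q = 2.1: demand price = 153 − 4.6·2.1 = 143.34; supply price = 105 + 1.8·2.1 = 108.78.
ΔQ = 7.5 − 2.1 = 5.4; wedge = 143.34 − 108.78 = 34.56.
Deadweight loss = ½ × 5.4 × 34.56 = £93.312.

£93.312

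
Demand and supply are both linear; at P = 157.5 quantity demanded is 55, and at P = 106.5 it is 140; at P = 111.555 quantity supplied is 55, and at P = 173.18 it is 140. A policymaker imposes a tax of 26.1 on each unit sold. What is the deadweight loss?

Demand slope = (106.5 − 157.5)/(140 − 55) = −0.6, so P = 190.5 − 0.6Q.
Supply slope = (173.18 − 111.555)/(140 − 55) = 0.725, so P = 71.68 + 0.725Q.
Competitive equilibrium: 190.5 − 0.6Q = 71.68 + 0.725Q → Q* = 89.6755, P* = 136.6947.
With the tax, the buyer price exceeds the seller price by 26.1: (190.5 − 0.6Q) − (71.68 + 0.725Q) = 26.1 → Q' = 69.9774.
ΔQ = 89.6755 − 69.9774 = 19.6981; the wedge equals the tax, 26.1.
DWL = ½ × 19.6981 × 26.1 = 257.06.

257.06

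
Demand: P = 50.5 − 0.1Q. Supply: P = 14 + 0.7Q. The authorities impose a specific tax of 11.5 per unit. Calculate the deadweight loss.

82.66

Competitive equilibrium: 50.5 − 0.1Q = 14 + 0.7Q → Q* = 45.625, P* = 45.9375.
With the tax, the buyer price exceeds the seller price by 11.5: (50.5 − 0.1Q) − (14 + 0.7Q) = 11.5 → Q' = 31.25.
ΔQ = 45.625 − 31.25 = 14.375; the wedge equals the tax, 11.5.
Deadweight loss = ½ × 14.375 × 11.5 = 82.66.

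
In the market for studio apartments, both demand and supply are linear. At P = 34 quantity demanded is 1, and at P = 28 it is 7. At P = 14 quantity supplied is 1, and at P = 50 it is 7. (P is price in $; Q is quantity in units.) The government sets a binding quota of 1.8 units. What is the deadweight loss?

Demand slope = (28 − 34)/(7 − 1) = −1, so P = 35 − Q.
Supply slope = (50 − 14)/(7 − 1) = 6, so P = 8 + 6Q.
Competitive equilibrium: 35 − Q = 8 + 6Q → Q* = 3.8571, P* = 31.1429.
At Q = 1.8: demand price = 35 − 1·1.8 = 33.2; supply price = 8 + 6·1.8 = 18.8.
ΔQ = 3.8571 − 1.8 = 2.0571; wedge = 33.2 − 18.8 = 14.4.
The triangle = ½ × 2.0571 × 14.4 = $14.81.

$14.81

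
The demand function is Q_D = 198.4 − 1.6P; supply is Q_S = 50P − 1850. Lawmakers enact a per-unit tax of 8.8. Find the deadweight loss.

In inverse form: demand P = 124 − 0.625Q, supply P = 37 + 0.02Q.
Competitive equilibrium: 124 − 0.625Q = 37 + 0.02Q → Q* = 134.8837, P* = 39.6977.
With the tax, the buyer price exceeds the seller price by 8.8: (124 − 0.625Q) − (37 + 0.02Q) = 8.8 → Q' = 121.2403.
ΔQ = 134.8837 − 121.2403 = 13.6434; the wedge equals the tax, 8.8.
Deadweight loss = ½ × 13.6434 × 8.8 = 60.03.

60.03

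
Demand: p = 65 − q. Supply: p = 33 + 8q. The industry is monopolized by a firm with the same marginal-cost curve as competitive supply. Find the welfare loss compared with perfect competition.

0.57

Competitive equilibrium: 65 − q = 33 + 8q → q* = 3.5556, p* = 61.4444.
Marginal revenue: MR = 65 − 2q. Set MR = MC: 65 − 2q = 33 + 8q → q_m = 3.2.
Price p_m = 65 − 1·3.2 = 61.8; MC(q_m) = 33 + 8·3.2 = 58.6.
Competitive q* = 3.5556, so Δq = 0.3556; wedge = 61.8 − 58.6 = 3.2.
Welfare loss = ½ × 0.3556 × 3.2 = 0.57.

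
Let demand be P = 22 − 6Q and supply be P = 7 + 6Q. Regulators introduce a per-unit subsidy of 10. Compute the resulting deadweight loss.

Competitive equilibrium: 22 − 6Q = 7 + 6Q → Q* = 1.25, P* = 14.5.
The subsidy lowers effective supply by 10: P = 6Q − 3.
New quantity: 22 − 6Q = 6Q − 3 → Q' = 2.0833.
Overproduction ΔQ = 2.0833 − 1.25 = 0.8333; wedge = subsidy = 10.
The triangle = ½ × 0.8333 × 10 = 4.17.

4.17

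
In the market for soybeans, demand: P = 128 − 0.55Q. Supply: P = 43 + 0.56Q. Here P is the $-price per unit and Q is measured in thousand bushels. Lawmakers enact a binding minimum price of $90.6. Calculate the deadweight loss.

$40.82 thousand

Competitive equilibrium: 128 − 0.55Q = 43 + 0.56Q → Q* = 76.5766, P* = 85.8829.
At the floor P = 90.6, quantity demanded = (128 − 90.6)/0.55 = 68.
Sellers' marginal cost at Q' = 68: 43 + 0.56·68 = 81.08.
ΔQ = 76.5766 − 68 = 8.5766; wedge = 90.6 − 81.08 = 9.52.
DWL = ½ × 8.5766 × 9.52 = $40.82 thousand.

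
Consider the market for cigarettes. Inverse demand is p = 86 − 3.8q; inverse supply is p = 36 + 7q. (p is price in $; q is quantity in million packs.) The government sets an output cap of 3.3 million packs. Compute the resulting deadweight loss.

$9.55 million

Competitive equilibrium: 86 − 3.8q = 36 + 7q → q* = 4.6296, p* = 68.4074.
At q = 3.3: demand price = 86 − 3.8·3.3 = 73.46; supply price = 36 + 7·3.3 = 59.1.
Δq = 4.6296 − 3.3 = 1.3296; wedge = 73.46 − 59.1 = 14.36.
The triangle = ½ × 1.3296 × 14.36 = $9.55 million.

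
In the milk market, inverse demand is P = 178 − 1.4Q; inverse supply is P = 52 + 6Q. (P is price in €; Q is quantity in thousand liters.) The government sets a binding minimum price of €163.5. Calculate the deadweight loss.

€164.60 thousand

Competitive equilibrium: 178 − 1.4Q = 52 + 6Q → Q* = 17.027, P* = 154.1622.
At the floor P = 163.5, quantity demanded = (178 − 163.5)/1.4 = 10.3571.
Sellers' marginal cost at Q' = 10.3571: 52 + 6·10.3571 = 114.1426.
ΔQ = 17.027 − 10.3571 = 6.6699; wedge = 163.5 − 114.1426 = 49.3574.
Deadweight loss = ½ × 6.6699 × 49.3574 = €164.60 thousand.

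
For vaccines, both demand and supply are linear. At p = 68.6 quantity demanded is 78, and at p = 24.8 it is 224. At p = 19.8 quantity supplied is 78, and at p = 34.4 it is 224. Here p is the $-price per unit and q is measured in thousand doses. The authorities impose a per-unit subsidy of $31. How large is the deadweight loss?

Demand slope = (24.8 − 68.6)/(224 − 78) = −0.3, so p = 92 − 0.3q.
Supply slope = (34.4 − 19.8)/(224 − 78) = 0.1, so p = 12 + 0.1q.
Competitive equilibrium: 92 − 0.3q = 12 + 0.1q → q* = 200, p* = 32.
The subsidy lowers effective supply by 31: p = 0.1q − 19.
New quantity: 92 − 0.3q = 0.1q − 19 → q' = 277.5.
Overproduction Δq = 277.5 − 200 = 77.5; wedge = subsidy = 31.
The triangle = ½ × 77.5 × 31 = $1201.25 thousand.

$1201.25 thousand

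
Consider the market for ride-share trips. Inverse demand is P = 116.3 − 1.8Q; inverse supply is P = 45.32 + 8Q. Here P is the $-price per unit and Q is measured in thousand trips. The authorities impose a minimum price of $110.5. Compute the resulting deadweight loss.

Competitive equilibrium: 116.3 − 1.8Q = 45.32 + 8Q → Q* = 7.2429, P* = 103.2629.
At the floor P = 110.5, quantity demanded = (116.3 − 110.5)/1.8 = 3.2222.
Sellers' marginal cost at Q' = 3.2222: 45.32 + 8·3.2222 = 71.0976.
ΔQ = 7.2429 − 3.2222 = 4.0207; wedge = 110.5 − 71.0976 = 39.4024.
The triangle = ½ × 4.0207 × 39.4024 = $79.21 thousand.

$79.21 thousand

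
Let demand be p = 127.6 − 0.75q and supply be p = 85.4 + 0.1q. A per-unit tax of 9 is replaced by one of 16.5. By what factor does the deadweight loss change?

Competitive equilibrium: 127.6 − 0.75q = 85.4 + 0.1q → q* = 49.6471, p* = 90.3647.
For a per-unit tax t: Δq = t/0.85, so DWL = ½·t·(t/0.85) = t²/1.7.
At t = 9: DWL = 47.647. At t = 16.5: DWL = 160.147.
Ratio = (16.5/9)² = 3.361.

3.361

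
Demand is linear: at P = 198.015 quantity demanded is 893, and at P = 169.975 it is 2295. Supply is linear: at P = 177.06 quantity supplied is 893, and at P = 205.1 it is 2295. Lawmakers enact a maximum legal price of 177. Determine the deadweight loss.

5551.95

Demand slope = (169.975 − 198.015)/(2295 − 893) = −0.02, so P = 215.875 − 0.02Q.
Supply slope = (205.1 − 177.06)/(2295 − 893) = 0.02, so P = 159.2 + 0.02Q.
Competitive equilibrium: 215.875 − 0.02Q = 159.2 + 0.02Q → Q* = 1416.875, P* = 187.5375.
At the ceiling P = 177, quantity supplied = (177 − 159.2)/0.02 = 890.
Willingness to pay at Q' = 890: 215.875 − 0.02·890 = 198.075.
ΔQ = 1416.875 − 890 = 526.875; wedge = 198.075 − 177 = 21.075.
The triangle = ½ × 526.875 × 21.075 = 5551.95.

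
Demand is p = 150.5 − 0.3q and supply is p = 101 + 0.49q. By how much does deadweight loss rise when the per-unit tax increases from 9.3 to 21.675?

Competitive equilibrium: 150.5 − 0.3q = 101 + 0.49q → q* = 62.6582, p* = 131.7025.
For a per-unit tax t: Δq = t/0.79, so DWL = ½·t·(t/0.79) = t²/1.58.
At t = 9.3: DWL = 54.741. At t = 21.675: DWL = 297.345.
Increase = 297.345 − 54.741 = 242.60.

242.60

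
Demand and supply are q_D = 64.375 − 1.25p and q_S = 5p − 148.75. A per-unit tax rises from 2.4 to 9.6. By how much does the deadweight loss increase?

43.20

In inverse form: demand p = 51.5 − 0.8q, supply p = 29.75 + 0.2q.
Competitive equilibrium: 51.5 − 0.8q = 29.75 + 0.2q → q* = 21.75, p* = 34.1.
For a per-unit tax t: Δq = t/1, so DWL = ½·t·(t/1) = t²/2.
At t = 2.4: DWL = 2.88. At t = 9.6: DWL = 46.08.
Increase = 46.08 − 2.88 = 43.20.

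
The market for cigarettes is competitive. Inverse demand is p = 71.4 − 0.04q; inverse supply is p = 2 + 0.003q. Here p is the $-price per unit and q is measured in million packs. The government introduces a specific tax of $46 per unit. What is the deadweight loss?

$24604.65 million

Competitive equilibrium: 71.4 − 0.04q = 2 + 0.003q → q* = 1613.9535, p* = 6.8419.
With the tax, the buyer price exceeds the seller price by 46: (71.4 − 0.04q) − (2 + 0.003q) = 46 → q' = 544.186.
Δq = 1613.9535 − 544.186 = 1069.7675; the wedge equals the tax, 46.
Deadweight loss = ½ × 1069.7675 × 46 = $24604.65 million.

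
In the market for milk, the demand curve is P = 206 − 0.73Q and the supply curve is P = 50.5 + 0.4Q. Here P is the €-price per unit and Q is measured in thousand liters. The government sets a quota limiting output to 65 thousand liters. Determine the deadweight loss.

€2978.85 thousand

Competitive equilibrium: 206 − 0.73Q = 50.5 + 0.4Q → Q* = 137.6106, P* = 105.5442.
At Q = 65: demand price = 206 − 0.73·65 = 158.55; supply price = 50.5 + 0.4·65 = 76.5.
ΔQ = 137.6106 − 65 = 72.6106; wedge = 158.55 − 76.5 = 82.05.
DWL = ½ × 72.6106 × 82.05 = €2978.85 thousand.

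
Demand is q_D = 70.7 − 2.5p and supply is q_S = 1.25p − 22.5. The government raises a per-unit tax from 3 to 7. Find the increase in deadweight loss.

In inverse form: demand p = 28.28 − 0.4q, supply p = 18 + 0.8q.
Competitive equilibrium: 28.28 − 0.4q = 18 + 0.8q → q* = 8.5667, p* = 24.8533.
For a per-unit tax t: Δq = t/1.2, so DWL = ½·t·(t/1.2) = t²/2.4.
At t = 3: DWL = 3.75. At t = 7: DWL = 20.417.
Increase = 20.417 − 3.75 = 16.67.

16.67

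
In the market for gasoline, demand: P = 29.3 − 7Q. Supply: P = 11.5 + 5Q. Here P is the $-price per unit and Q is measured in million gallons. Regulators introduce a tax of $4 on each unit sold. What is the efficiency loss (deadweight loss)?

$0.67 million

Competitive equilibrium: 29.3 − 7Q = 11.5 + 5Q → Q* = 1.4833, P* = 18.9167.
With the tax, the buyer price exceeds the seller price by 4: (29.3 − 7Q) − (11.5 + 5Q) = 4 → Q' = 1.15.
ΔQ = 1.4833 − 1.15 = 0.3333; the wedge equals the tax, 4.
The triangle = ½ × 0.3333 × 4 = $0.67 million.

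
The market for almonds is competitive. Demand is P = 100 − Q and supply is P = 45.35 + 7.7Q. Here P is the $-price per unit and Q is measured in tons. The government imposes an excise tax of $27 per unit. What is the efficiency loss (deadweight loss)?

$41.90

Competitive equilibrium: 100 − Q = 45.35 + 7.7Q → Q* = 6.2816, P* = 93.7184.
With the tax, the buyer price exceeds the seller price by 27: (100 − Q) − (45.35 + 7.7Q) = 27 → Q' = 3.1782.
ΔQ = 6.2816 − 3.1782 = 3.1034; the wedge equals the tax, 27.
DWL = ½ × 3.1034 × 27 = $41.90.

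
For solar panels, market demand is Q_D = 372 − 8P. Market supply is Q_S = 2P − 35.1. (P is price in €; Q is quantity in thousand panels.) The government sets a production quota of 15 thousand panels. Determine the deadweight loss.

€306.54 thousand

In inverse form: demand P = 46.5 − 0.125Q, supply P = 17.55 + 0.5Q.
Competitive equilibrium: 46.5 − 0.125Q = 17.55 + 0.5Q → Q* = 46.32, P* = 40.71.
At Q = 15: demand price = 46.5 − 0.125·15 = 44.625; supply price = 17.55 + 0.5·15 = 25.05.
ΔQ = 46.32 − 15 = 31.32; wedge = 44.625 − 25.05 = 19.575.
Welfare loss = ½ × 31.32 × 19.575 = €306.54 thousand.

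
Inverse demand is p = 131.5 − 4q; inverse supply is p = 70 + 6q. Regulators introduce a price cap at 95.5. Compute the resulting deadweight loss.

18.05

Competitive equilibrium: 131.5 − 4q = 70 + 6q → q* = 6.15, p* = 106.9.
At the ceiling p = 95.5, quantity supplied = (95.5 − 70)/6 = 4.25.
Willingness to pay at q' = 4.25: 131.5 − 4·4.25 = 114.5.
Δq = 6.15 − 4.25 = 1.9; wedge = 114.5 − 95.5 = 19.
DWL = ½ × 1.9 × 19 = 18.05.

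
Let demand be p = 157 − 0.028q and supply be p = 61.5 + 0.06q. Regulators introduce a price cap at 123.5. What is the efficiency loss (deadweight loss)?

Competitive equilibrium: 157 − 0.028q = 61.5 + 0.06q → q* = 1085.2273, p* = 126.6136.
At the ceiling p = 123.5, quantity supplied = (123.5 − 61.5)/0.06 = 1033.3333.
Willingness to pay at q' = 1033.3333: 157 − 0.028·1033.3333 = 128.0667.
Δq = 1085.2273 − 1033.3333 = 51.894; wedge = 128.0667 − 123.5 = 4.5667.
Welfare loss = ½ × 51.894 × 4.5667 = 118.49.

118.49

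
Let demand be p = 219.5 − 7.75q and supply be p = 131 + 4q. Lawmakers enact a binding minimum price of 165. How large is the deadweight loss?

1.47

Competitive equilibrium: 219.5 − 7.75q = 131 + 4q → q* = 7.5319, p* = 161.1277.
At the floor p = 165, quantity demanded = (219.5 − 165)/7.75 = 7.0323.
Sellers' marginal cost at q' = 7.0323: 131 + 4·7.0323 = 159.1292.
Δq = 7.5319 − 7.0323 = 0.4996; wedge = 165 − 159.1292 = 5.8708.
The triangle = ½ × 0.4996 × 5.8708 = 1.47.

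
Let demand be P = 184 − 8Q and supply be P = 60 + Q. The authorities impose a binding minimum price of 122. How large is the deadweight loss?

163.50

Competitive equilibrium: 184 − 8Q = 60 + Q → Q* = 13.7778, P* = 73.7778.
At the floor P = 122, quantity demanded = (184 − 122)/8 = 7.75.
Sellers' marginal cost at Q' = 7.75: 60 + 1·7.75 = 67.75.
ΔQ = 13.7778 − 7.75 = 6.0278; wedge = 122 − 67.75 = 54.25.
Deadweight loss = ½ × 6.0278 × 54.25 = 163.50.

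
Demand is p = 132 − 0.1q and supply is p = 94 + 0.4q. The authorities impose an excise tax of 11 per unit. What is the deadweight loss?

121

Competitive equilibrium: 132 − 0.1q = 94 + 0.4q → q* = 76, p* = 124.4.
With the tax, the buyer price exceeds the seller price by 11: (132 − 0.1q) − (94 + 0.4q) = 11 → q' = 54.
Δq = 76 − 54 = 22; the wedge equals the tax, 11.
Welfare loss = ½ × 22 × 11 = 121.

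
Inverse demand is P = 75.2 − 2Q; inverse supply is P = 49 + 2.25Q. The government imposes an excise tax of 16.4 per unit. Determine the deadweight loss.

Competitive equilibrium: 75.2 − 2Q = 49 + 2.25Q → Q* = 6.1647, P* = 62.8706.
With the tax, the buyer price exceeds the seller price by 16.4: (75.2 − 2Q) − (49 + 2.25Q) = 16.4 → Q' = 2.3059.
ΔQ = 6.1647 − 2.3059 = 3.8588; the wedge equals the tax, 16.4.
Deadweight loss = ½ × 3.8588 × 16.4 = 31.64.

31.64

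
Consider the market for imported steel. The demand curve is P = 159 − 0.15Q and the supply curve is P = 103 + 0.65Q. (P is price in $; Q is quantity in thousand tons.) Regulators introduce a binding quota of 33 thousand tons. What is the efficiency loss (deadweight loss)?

Competitive equilibrium: 159 − 0.15Q = 103 + 0.65Q → Q* = 70, P* = 148.5.
At Q = 33: demand price = 159 − 0.15·33 = 154.05; supply price = 103 + 0.65·33 = 124.45.
ΔQ = 70 − 33 = 37; wedge = 154.05 − 124.45 = 29.6.
The triangle = ½ × 37 × 29.6 = $547.60 thousand.

$547.60 thousand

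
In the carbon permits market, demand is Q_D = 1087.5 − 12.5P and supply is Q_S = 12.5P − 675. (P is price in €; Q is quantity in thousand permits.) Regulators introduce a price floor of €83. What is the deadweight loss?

In inverse form: demand P = 87 − 0.08Q, supply P = 54 + 0.08Q.
Competitive equilibrium: 87 − 0.08Q = 54 + 0.08Q → Q* = 206.25, P* = 70.5.
At the floor P = 83, quantity demanded = (87 − 83)/0.08 = 50.
Sellers' marginal cost at Q' = 50: 54 + 0.08·50 = 58.
ΔQ = 206.25 − 50 = 156.25; wedge = 83 − 58 = 25.
DWL = ½ × 156.25 × 25 = €1953.125 thousand.

€1953.125 thousand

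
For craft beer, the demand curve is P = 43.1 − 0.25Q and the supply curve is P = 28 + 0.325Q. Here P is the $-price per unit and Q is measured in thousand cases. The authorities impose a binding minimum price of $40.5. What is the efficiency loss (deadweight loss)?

$72.33 thousand

Competitive equilibrium: 43.1 − 0.25Q = 28 + 0.325Q → Q* = 26.2609, P* = 36.5348.
At the floor P = 40.5, quantity demanded = (43.1 − 40.5)/0.25 = 10.4.
Sellers' marginal cost at Q' = 10.4: 28 + 0.325·10.4 = 31.38.
ΔQ = 26.2609 − 10.4 = 15.8609; wedge = 40.5 − 31.38 = 9.12.
Welfare loss = ½ × 15.8609 × 9.12 = $72.33 thousand.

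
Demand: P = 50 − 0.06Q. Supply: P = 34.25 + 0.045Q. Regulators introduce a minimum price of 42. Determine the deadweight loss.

Competitive equilibrium: 50 − 0.06Q = 34.25 + 0.045Q → Q* = 150, P* = 41.
At the floor P = 42, quantity demanded = (50 − 42)/0.06 = 133.3333.
Sellers' marginal cost at Q' = 133.3333: 34.25 + 0.045·133.3333 = 40.25.
ΔQ = 150 − 133.3333 = 16.6667; wedge = 42 − 40.25 = 1.75.
The triangle = ½ × 16.6667 × 1.75 = 14.58.

14.58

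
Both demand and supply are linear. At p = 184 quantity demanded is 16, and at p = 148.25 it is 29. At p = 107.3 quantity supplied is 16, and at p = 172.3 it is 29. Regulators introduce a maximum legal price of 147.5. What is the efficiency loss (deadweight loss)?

Demand slope = (148.25 − 184)/(29 − 16) = −2.75, so p = 228 − 2.75q.
Supply slope = (172.3 − 107.3)/(29 − 16) = 5, so p = 27.3 + 5q.
Competitive equilibrium: 228 − 2.75q = 27.3 + 5q → q* = 25.8968, p* = 156.7839.
At the ceiling p = 147.5, quantity supplied = (147.5 − 27.3)/5 = 24.04.
Willingness to pay at q' = 24.04: 228 − 2.75·24.04 = 161.89.
Δq = 25.8968 − 24.04 = 1.8568; wedge = 161.89 − 147.5 = 14.39.
DWL = ½ × 1.8568 × 14.39 = 13.36.

13.36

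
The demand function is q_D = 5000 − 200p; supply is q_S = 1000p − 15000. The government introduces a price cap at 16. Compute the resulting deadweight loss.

In inverse form: demand p = 25 − 0.005q, supply p = 15 + 0.001q.
Competitive equilibrium: 25 − 0.005q = 15 + 0.001q → q* = 1666.6667, p* = 16.6667.
At the ceiling p = 16, quantity supplied = (16 − 15)/0.001 = 1000.
Willingness to pay at q' = 1000: 25 − 0.005·1000 = 20.
Δq = 1666.6667 − 1000 = 666.6667; wedge = 20 − 16 = 4.
DWL = ½ × 666.6667 × 4 = 1333.33.

1333.33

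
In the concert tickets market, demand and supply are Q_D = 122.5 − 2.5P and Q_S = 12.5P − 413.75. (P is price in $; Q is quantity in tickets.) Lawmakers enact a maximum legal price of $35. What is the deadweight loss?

In inverse form: demand P = 49 − 0.4Q, supply P = 33.1 + 0.08Q.
Competitive equilibrium: 49 − 0.4Q = 33.1 + 0.08Q → Q* = 33.125, P* = 35.75.
At the ceiling P = 35, quantity supplied = (35 − 33.1)/0.08 = 23.75.
Willingness to pay at Q' = 23.75: 49 − 0.4·23.75 = 39.5.
ΔQ = 33.125 − 23.75 = 9.375; wedge = 39.5 − 35 = 4.5.
DWL = ½ × 9.375 × 4.5 = $21.09.

$21.09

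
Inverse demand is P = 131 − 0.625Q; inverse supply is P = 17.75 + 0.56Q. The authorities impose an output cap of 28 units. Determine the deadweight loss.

2705.15

Competitive equilibrium: 131 − 0.625Q = 17.75 + 0.56Q → Q* = 95.5696, P* = 71.269.
At Q = 28: demand price = 131 − 0.625·28 = 113.5; supply price = 17.75 + 0.56·28 = 33.43.
ΔQ = 95.5696 − 28 = 67.5696; wedge = 113.5 − 33.43 = 80.07.
Deadweight loss = ½ × 67.5696 × 80.07 = 2705.15.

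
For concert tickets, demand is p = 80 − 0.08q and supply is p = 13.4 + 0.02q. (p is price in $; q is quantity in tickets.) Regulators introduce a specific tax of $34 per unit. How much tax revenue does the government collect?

$11084

Competitive equilibrium: 80 − 0.08q = 13.4 + 0.02q → q* = 666, p* = 26.72.
With the tax, the buyer price exceeds the seller price by 34: (80 − 0.08q) − (13.4 + 0.02q) = 34 → q' = 326.
Tax revenue = 34 × 326 = $11084.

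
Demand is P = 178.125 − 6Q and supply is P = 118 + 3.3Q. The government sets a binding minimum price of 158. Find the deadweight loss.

45

Competitive equilibrium: 178.125 − 6Q = 118 + 3.3Q → Q* = 6.4651, P* = 139.3347.
At the floor P = 158, quantity demanded = (178.125 − 158)/6 = 3.3542.
Sellers' marginal cost at Q' = 3.3542: 118 + 3.3·3.3542 = 129.0689.
ΔQ = 6.4651 − 3.3542 = 3.1109; wedge = 158 − 129.0689 = 28.9311.
Deadweight loss = ½ × 3.1109 × 28.9311 = 45.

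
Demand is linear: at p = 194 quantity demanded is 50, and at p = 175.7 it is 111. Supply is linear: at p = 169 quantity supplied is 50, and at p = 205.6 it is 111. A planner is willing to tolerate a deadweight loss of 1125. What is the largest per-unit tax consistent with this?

Demand slope = (175.7 − 194)/(111 − 50) = −0.3, so p = 209 − 0.3q.
Supply slope = (205.6 − 169)/(111 − 50) = 0.6, so p = 139 + 0.6q.
Competitive equilibrium: 209 − 0.3q = 139 + 0.6q → q* = 77.7778, p* = 185.6667.
A tax t gives Δq = t/0.9 and wedge t, so DWL = t²/1.8.
t²/1.8 = 1125 → t² = 2025 → t = 45.

45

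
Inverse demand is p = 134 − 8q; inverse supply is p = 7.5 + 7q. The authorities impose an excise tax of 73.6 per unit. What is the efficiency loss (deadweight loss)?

180.57

Competitive equilibrium: 134 − 8q = 7.5 + 7q → q* = 8.43333, p* = 66.53333.
With the tax, the buyer price exceeds the seller price by 73.6: (134 − 8q) − (7.5 + 7q) = 73.6 → q' = 3.52667.
Δq = 8.43333 − 3.52667 = 4.90666; the wedge equals the tax, 73.6.
Welfare loss = ½ × 4.90666 × 73.6 = 180.57.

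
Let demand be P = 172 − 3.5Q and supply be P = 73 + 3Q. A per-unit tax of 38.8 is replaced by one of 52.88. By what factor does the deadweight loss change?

1.857

Competitive equilibrium: 172 − 3.5Q = 73 + 3Q → Q* = 15.2308, P* = 118.6923.
For a per-unit tax t: ΔQ = t/6.5, so DWL = ½·t·(t/6.5) = t²/13.
At t = 38.8: DWL = 115.803. At t = 52.88: DWL = 215.100.
Ratio = (52.88/38.8)² = 1.857.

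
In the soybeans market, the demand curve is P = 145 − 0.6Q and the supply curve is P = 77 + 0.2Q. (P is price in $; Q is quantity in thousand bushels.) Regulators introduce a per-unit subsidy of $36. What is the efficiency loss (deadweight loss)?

Competitive equilibrium: 145 − 0.6Q = 77 + 0.2Q → Q* = 85, P* = 94.
The subsidy lowers effective supply by 36: P = 41 + 0.2Q.
New quantity: 145 − 0.6Q = 41 + 0.2Q → Q' = 130.
Overproduction ΔQ = 130 − 85 = 45; wedge = subsidy = 36.
DWL = ½ × 45 × 36 = $810 thousand.

$810 thousand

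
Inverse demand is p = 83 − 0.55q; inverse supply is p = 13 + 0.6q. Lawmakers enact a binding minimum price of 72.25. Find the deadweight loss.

Competitive equilibrium: 83 − 0.55q = 13 + 0.6q → q* = 60.8696, p* = 49.5217.
At the floor p = 72.25, quantity demanded = (83 − 72.25)/0.55 = 19.5455.
Sellers' marginal cost at q' = 19.5455: 13 + 0.6·19.5455 = 24.7273.
Δq = 60.8696 − 19.5455 = 41.3241; wedge = 72.25 − 24.7273 = 47.5227.
DWL = ½ × 41.3241 × 47.5227 = 981.92.

981.92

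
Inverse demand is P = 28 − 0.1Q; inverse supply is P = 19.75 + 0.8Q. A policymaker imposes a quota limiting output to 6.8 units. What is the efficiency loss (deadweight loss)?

Competitive equilibrium: 28 − 0.1Q = 19.75 + 0.8Q → Q* = 9.1667, P* = 27.0833.
At Q = 6.8: demand price = 28 − 0.1·6.8 = 27.32; supply price = 19.75 + 0.8·6.8 = 25.19.
ΔQ = 9.1667 − 6.8 = 2.3667; wedge = 27.32 − 25.19 = 2.13.
DWL = ½ × 2.3667 × 2.13 = 2.52.

2.52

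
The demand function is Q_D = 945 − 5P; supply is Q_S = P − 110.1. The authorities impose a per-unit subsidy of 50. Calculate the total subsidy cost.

In inverse form: demand P = 189 − 0.2Q, supply P = 110.1 + Q.
Competitive equilibrium: 189 − 0.2Q = 110.1 + Q → Q* = 65.75, P* = 175.85.
The subsidy lowers effective supply by 50: P = 60.1 + Q.
New quantity: 189 − 0.2Q = 60.1 + Q → Q' = 107.41667.
Total subsidy cost = 50 × 107.41667 = 5370.83.

5370.83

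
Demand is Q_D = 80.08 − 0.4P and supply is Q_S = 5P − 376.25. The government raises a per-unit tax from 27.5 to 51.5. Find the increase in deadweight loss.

351.11

In inverse form: demand P = 200.2 − 2.5Q, supply P = 75.25 + 0.2Q.
Competitive equilibrium: 200.2 − 2.5Q = 75.25 + 0.2Q → Q* = 46.2778, P* = 84.5056.
For a per-unit tax t: ΔQ = t/2.7, so DWL = ½·t·(t/2.7) = t²/5.4.
At t = 27.5: DWL = 140.046. At t = 51.5: DWL = 491.157.
Increase = 491.157 − 140.046 = 351.11.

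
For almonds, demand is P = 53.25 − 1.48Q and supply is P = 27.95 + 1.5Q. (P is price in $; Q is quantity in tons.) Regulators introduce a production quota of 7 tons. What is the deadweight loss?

$3.31

Competitive equilibrium: 53.25 − 1.48Q = 27.95 + 1.5Q → Q* = 8.4899, P* = 40.6849.
At Q = 7: demand price = 53.25 − 1.48·7 = 42.89; supply price = 27.95 + 1.5·7 = 38.45.
ΔQ = 8.4899 − 7 = 1.4899; wedge = 42.89 − 38.45 = 4.44.
DWL = ½ × 1.4899 × 4.44 = $3.31.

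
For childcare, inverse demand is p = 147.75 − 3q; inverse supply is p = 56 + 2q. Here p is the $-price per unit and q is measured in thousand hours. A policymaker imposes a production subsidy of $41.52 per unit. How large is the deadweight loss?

$172.39 thousand

Competitive equilibrium: 147.75 − 3q = 56 + 2q → q* = 18.35, p* = 92.7.
The subsidy lowers effective supply by 41.52: p = 14.48 + 2q.
New quantity: 147.75 − 3q = 14.48 + 2q → q' = 26.654.
Overproduction Δq = 26.654 − 18.35 = 8.304; wedge = subsidy = 41.52.
DWL = ½ × 8.304 × 41.52 = $172.39 thousand.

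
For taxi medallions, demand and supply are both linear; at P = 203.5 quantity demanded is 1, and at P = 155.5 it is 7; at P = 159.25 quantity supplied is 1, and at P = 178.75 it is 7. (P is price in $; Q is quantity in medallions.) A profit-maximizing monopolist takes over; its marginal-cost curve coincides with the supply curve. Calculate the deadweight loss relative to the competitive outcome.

Demand slope = (155.5 − 203.5)/(7 − 1) = −8, so P = 211.5 − 8Q.
Supply slope = (178.75 − 159.25)/(7 − 1) = 3.25, so P = 156 + 3.25Q.
Competitive equilibrium: 211.5 − 8Q = 156 + 3.25Q → Q* = 4.9333, P* = 172.0333.
Marginal revenue: MR = 211.5 − 16Q. Set MR = MC: 211.5 − 16Q = 156 + 3.25Q → Q_m = 2.8831.
Price P_m = 211.5 − 8·2.8831 = 188.4352; MC(Q_m) = 156 + 3.25·2.8831 = 165.3701.
Competitive Q* = 4.9333, so ΔQ = 2.0502; wedge = 188.4352 − 165.3701 = 23.0651.
Welfare loss = ½ × 2.0502 × 23.0651 = $23.64.

$23.64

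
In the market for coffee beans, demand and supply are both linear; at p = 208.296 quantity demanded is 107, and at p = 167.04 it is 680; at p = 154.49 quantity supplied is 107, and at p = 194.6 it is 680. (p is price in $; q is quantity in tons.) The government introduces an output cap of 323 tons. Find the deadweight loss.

$1884.44

Demand slope = (167.04 − 208.296)/(680 − 107) = −0.072, so p = 216 − 0.072q.
Supply slope = (194.6 − 154.49)/(680 − 107) = 0.07, so p = 147 + 0.07q.
Competitive equilibrium: 216 − 0.072q = 147 + 0.07q → q* = 485.9155, p* = 181.0141.
At q = 323: demand price = 216 − 0.072·323 = 192.744; supply price = 147 + 0.07·323 = 169.61.
Δq = 485.9155 − 323 = 162.9155; wedge = 192.744 − 169.61 = 23.134.
The triangle = ½ × 162.9155 × 23.134 = $1884.44.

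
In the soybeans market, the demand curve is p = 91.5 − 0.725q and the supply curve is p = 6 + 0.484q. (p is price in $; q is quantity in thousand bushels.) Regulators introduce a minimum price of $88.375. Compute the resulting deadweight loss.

Competitive equilibrium: 91.5 − 0.725q = 6 + 0.484q → q* = 70.7196, p* = 40.2283.
At the floor p = 88.375, quantity demanded = (91.5 − 88.375)/0.725 = 4.3103.
Sellers' marginal cost at q' = 4.3103: 6 + 0.484·4.3103 = 8.0862.
Δq = 70.7196 − 4.3103 = 66.4093; wedge = 88.375 − 8.0862 = 80.2888.
The triangle = ½ × 66.4093 × 80.2888 = $2665.96 thousand.

$2665.96 thousand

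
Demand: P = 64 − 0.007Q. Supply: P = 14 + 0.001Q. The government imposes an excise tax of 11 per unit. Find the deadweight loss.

Competitive equilibrium: 64 − 0.007Q = 14 + 0.001Q → Q* = 6250, P* = 20.25.
With the tax, the buyer price exceeds the seller price by 11: (64 − 0.007Q) − (14 + 0.001Q) = 11 → Q' = 4875.
ΔQ = 6250 − 4875 = 1375; the wedge equals the tax, 11.
Welfare loss = ½ × 1375 × 11 = 7562.50.

7562.50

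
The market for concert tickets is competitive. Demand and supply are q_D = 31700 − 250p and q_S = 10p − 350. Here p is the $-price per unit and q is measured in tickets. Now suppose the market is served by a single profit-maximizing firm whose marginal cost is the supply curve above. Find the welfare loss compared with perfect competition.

In inverse form: demand p = 126.8 − 0.004q, supply p = 35 + 0.1q.
Competitive equilibrium: 126.8 − 0.004q = 35 + 0.1q → q* = 882.6923, p* = 123.2692.
Marginal revenue: MR = 126.8 − 0.008q. Set MR = MC: 126.8 − 0.008q = 35 + 0.1q → q_m = 850.
Price p_m = 126.8 − 0.004·850 = 123.4; MC(q_m) = 35 + 0.1·850 = 120.
Competitive q* = 882.6923, so Δq = 32.6923; wedge = 123.4 − 120 = 3.4.
DWL = ½ × 32.6923 × 3.4 = $55.58.

$55.58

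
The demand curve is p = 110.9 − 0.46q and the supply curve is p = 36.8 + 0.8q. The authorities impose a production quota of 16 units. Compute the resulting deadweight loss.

Competitive equilibrium: 110.9 − 0.46q = 36.8 + 0.8q → q* = 58.8095, p* = 83.8476.
At q = 16: demand price = 110.9 − 0.46·16 = 103.54; supply price = 36.8 + 0.8·16 = 49.6.
Δq = 58.8095 − 16 = 42.8095; wedge = 103.54 − 49.6 = 53.94.
Welfare loss = ½ × 42.8095 × 53.94 = 1154.57.

1154.57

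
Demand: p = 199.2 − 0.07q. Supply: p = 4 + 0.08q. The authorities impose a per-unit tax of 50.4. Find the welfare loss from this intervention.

8467.20

Competitive equilibrium: 199.2 − 0.07q = 4 + 0.08q → q* = 1301.3333, p* = 108.1067.
With the tax, the buyer price exceeds the seller price by 50.4: (199.2 − 0.07q) − (4 + 0.08q) = 50.4 → q' = 965.3333.
Δq = 1301.3333 − 965.3333 = 336; the wedge equals the tax, 50.4.
The triangle = ½ × 336 × 50.4 = 8467.20.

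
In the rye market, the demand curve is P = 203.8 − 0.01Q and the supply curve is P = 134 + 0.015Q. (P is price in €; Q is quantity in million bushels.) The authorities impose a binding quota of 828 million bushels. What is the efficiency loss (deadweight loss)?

Competitive equilibrium: 203.8 − 0.01Q = 134 + 0.015Q → Q* = 2792, P* = 175.88.
At Q = 828: demand price = 203.8 − 0.01·828 = 195.52; supply price = 134 + 0.015·828 = 146.42.
ΔQ = 2792 − 828 = 1964; wedge = 195.52 − 146.42 = 49.1.
Welfare loss = ½ × 1964 × 49.1 = €48216.20 million.

€48216.20 million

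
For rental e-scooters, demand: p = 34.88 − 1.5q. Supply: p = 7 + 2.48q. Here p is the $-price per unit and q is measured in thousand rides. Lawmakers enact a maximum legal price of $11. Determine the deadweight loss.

Competitive equilibrium: 34.88 − 1.5q = 7 + 2.48q → q* = 7.005, p* = 24.3725.
At the ceiling p = 11, quantity supplied = (11 − 7)/2.48 = 1.6129.
Willingness to pay at q' = 1.6129: 34.88 − 1.5·1.6129 = 32.4607.
Δq = 7.005 − 1.6129 = 5.3921; wedge = 32.4607 − 11 = 21.4607.
DWL = ½ × 5.3921 × 21.4607 = $57.86 thousand.

$57.86 thousand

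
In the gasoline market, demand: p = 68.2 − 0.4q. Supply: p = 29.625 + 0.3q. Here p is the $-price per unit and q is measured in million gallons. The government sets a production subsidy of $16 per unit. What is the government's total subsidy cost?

Competitive equilibrium: 68.2 − 0.4q = 29.625 + 0.3q → q* = 55.1071, p* = 46.1571.
The subsidy lowers effective supply by 16: p = 13.625 + 0.3q.
New quantity: 68.2 − 0.4q = 13.625 + 0.3q → q' = 77.9643.
Total subsidy cost = 16 × 77.9643 = $1247.43 million.

$1247.43 million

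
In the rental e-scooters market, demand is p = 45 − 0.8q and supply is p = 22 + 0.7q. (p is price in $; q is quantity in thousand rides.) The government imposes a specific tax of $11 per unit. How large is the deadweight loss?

Competitive equilibrium: 45 − 0.8q = 22 + 0.7q → q* = 15.3333, p* = 32.7333.
With the tax, the buyer price exceeds the seller price by 11: (45 − 0.8q) − (22 + 0.7q) = 11 → q' = 8.
Δq = 15.3333 − 8 = 7.3333; the wedge equals the tax, 11.
DWL = ½ × 7.3333 × 11 = $40.33 thousand.

$40.33 thousand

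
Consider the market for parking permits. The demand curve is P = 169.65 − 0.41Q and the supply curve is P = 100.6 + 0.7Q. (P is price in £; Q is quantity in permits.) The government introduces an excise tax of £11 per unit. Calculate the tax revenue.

£575.27

Competitive equilibrium: 169.65 − 0.41Q = 100.6 + 0.7Q → Q* = 62.2072, P* = 144.145.
With the tax, the buyer price exceeds the seller price by 11: (169.65 − 0.41Q) − (100.6 + 0.7Q) = 11 → Q' = 52.2973.
Tax revenue = 11 × 52.2973 = £575.27.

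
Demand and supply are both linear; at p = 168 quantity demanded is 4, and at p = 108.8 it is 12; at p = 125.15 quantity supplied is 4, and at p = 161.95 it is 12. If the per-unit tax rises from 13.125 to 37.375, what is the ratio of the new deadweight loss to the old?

Demand slope = (108.8 − 168)/(12 − 4) = −7.4, so p = 197.6 − 7.4q.
Supply slope = (161.95 − 125.15)/(12 − 4) = 4.6, so p = 106.75 + 4.6q.
Competitive equilibrium: 197.6 − 7.4q = 106.75 + 4.6q → q* = 7.5708, p* = 141.5758.
For a per-unit tax t: Δq = t/12, so DWL = ½·t·(t/12) = t²/24.
At t = 13.125: DWL = 7.178. At t = 37.375: DWL = 58.204.
Ratio = (37.375/13.125)² = 8.109.

8.109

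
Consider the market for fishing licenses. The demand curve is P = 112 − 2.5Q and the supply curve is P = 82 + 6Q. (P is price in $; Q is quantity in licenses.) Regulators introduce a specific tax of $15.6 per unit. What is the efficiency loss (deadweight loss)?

$14.32

Competitive equilibrium: 112 − 2.5Q = 82 + 6Q → Q* = 3.5294, P* = 103.1765.
With the tax, the buyer price exceeds the seller price by 15.6: (112 − 2.5Q) − (82 + 6Q) = 15.6 → Q' = 1.6941.
ΔQ = 3.5294 − 1.6941 = 1.8353; the wedge equals the tax, 15.6.
Deadweight loss = ½ × 1.8353 × 15.6 = $14.32.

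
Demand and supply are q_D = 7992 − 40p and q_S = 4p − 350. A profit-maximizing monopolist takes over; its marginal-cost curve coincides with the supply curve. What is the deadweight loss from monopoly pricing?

In inverse form: demand p = 199.8 − 0.025q, supply p = 87.5 + 0.25q.
Competitive equilibrium: 199.8 − 0.025q = 87.5 + 0.25q → q* = 408.3636, p* = 189.5909.
Marginal revenue: MR = 199.8 − 0.05q. Set MR = MC: 199.8 − 0.05q = 87.5 + 0.25q → q_m = 374.3333.
Price p_m = 199.8 − 0.025·374.3333 = 190.4417; MC(q_m) = 87.5 + 0.25·374.3333 = 181.0833.
Competitive q* = 408.3636, so Δq = 34.0303; wedge = 190.4417 − 181.0833 = 9.3584.
Deadweight loss = ½ × 34.0303 × 9.3584 = 159.23.

159.23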